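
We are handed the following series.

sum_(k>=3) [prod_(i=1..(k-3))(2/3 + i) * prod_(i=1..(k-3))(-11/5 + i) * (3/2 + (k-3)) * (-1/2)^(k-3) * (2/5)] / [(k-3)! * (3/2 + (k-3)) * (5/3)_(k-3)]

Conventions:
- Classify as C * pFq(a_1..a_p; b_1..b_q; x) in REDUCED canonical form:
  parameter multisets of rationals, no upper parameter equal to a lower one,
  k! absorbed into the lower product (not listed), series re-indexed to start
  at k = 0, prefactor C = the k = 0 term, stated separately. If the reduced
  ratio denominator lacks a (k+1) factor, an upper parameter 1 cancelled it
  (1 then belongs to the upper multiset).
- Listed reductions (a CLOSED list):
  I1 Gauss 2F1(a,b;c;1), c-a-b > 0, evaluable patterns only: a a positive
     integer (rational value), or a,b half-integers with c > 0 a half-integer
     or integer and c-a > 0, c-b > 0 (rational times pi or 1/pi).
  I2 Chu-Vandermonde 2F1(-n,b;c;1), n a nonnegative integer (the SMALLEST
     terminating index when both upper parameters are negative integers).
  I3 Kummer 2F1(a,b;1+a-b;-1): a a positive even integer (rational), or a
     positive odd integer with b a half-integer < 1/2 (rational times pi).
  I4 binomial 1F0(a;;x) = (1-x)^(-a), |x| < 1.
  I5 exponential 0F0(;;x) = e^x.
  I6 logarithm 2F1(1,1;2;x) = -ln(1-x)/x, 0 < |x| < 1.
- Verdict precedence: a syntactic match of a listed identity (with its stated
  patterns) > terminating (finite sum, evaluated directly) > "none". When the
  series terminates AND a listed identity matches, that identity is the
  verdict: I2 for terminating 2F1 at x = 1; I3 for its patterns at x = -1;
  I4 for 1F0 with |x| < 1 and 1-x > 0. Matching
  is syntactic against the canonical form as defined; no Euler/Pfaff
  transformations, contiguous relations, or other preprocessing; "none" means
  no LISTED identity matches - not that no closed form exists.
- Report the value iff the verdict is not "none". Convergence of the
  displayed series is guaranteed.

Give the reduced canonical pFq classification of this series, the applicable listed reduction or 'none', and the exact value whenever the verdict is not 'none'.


At argument -1/2: a 1F0 with upper {-6/5}, lower {-}, scaled by C = 2/5. Verdict: the binomial series (I4) matches (the 1F0 binomial series: exponent 6/5, x = -1/2). Sum: (2/5) * (3/2)^(6/5).

The tell: with t_0 = 2/5, striking the common factor k + 3/2 reduces the term (prefactor 2/5).
Consecutive-term ratio: r(k) = (-1/2) * (k-6/5) / [(k+1)] ; factor over Q: parameters, x = (-1/2), and C = 2/5.


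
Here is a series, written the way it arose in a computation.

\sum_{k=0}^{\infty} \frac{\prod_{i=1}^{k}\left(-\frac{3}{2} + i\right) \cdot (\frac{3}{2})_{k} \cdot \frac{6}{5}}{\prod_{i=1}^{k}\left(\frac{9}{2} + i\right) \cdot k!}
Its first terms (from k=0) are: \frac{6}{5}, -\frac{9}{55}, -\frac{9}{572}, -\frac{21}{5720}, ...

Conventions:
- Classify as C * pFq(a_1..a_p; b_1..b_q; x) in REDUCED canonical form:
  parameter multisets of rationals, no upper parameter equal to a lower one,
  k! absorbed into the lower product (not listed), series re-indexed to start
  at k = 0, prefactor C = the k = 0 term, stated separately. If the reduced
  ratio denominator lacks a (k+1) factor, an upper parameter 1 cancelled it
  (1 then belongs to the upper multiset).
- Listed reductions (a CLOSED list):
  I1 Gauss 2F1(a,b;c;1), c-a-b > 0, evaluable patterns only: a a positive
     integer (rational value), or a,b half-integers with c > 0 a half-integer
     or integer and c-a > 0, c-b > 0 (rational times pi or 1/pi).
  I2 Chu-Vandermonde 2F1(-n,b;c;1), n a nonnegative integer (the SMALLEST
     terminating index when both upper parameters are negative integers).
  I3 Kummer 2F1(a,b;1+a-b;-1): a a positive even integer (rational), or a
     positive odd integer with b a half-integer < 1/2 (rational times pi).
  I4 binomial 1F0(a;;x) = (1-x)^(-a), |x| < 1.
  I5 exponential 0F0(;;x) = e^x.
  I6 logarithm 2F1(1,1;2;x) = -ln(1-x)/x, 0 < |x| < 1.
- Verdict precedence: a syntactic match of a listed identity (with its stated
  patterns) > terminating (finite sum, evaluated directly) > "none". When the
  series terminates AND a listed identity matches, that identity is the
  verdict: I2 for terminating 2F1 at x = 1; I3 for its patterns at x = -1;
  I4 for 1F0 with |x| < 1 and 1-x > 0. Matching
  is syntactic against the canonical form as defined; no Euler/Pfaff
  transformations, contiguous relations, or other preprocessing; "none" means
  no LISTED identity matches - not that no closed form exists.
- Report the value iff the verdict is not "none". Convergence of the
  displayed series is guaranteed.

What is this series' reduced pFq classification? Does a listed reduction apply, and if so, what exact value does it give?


The series (x = 1) is 2F1: upper {-\frac{1}{2}, \frac{3}{2}}, lower {\frac{11}{2}}, prefactor \frac{6}{5}. Verdict: this is the half-integer Gauss pattern (I1) (x = 1; upper {-\frac{1}{2}, \frac{3}{2}} half-integers, c = \frac{11}{2} in the evaluable pattern). Exact value: \frac{1323}{4096} \cdot \pi.

Structural cue: with t_0 = \frac{6}{5}, the running product (prefactor 6/5) telescopes to a rising factorial.
Term ratio: r(k) = 1 * (k-\frac{1}{2}) (k+\frac{3}{2}) / [(k+\frac{11}{2}) (k+1)] - rational in k, leading ratio 1; with t_0 = \frac{6}{5}, classification follows.


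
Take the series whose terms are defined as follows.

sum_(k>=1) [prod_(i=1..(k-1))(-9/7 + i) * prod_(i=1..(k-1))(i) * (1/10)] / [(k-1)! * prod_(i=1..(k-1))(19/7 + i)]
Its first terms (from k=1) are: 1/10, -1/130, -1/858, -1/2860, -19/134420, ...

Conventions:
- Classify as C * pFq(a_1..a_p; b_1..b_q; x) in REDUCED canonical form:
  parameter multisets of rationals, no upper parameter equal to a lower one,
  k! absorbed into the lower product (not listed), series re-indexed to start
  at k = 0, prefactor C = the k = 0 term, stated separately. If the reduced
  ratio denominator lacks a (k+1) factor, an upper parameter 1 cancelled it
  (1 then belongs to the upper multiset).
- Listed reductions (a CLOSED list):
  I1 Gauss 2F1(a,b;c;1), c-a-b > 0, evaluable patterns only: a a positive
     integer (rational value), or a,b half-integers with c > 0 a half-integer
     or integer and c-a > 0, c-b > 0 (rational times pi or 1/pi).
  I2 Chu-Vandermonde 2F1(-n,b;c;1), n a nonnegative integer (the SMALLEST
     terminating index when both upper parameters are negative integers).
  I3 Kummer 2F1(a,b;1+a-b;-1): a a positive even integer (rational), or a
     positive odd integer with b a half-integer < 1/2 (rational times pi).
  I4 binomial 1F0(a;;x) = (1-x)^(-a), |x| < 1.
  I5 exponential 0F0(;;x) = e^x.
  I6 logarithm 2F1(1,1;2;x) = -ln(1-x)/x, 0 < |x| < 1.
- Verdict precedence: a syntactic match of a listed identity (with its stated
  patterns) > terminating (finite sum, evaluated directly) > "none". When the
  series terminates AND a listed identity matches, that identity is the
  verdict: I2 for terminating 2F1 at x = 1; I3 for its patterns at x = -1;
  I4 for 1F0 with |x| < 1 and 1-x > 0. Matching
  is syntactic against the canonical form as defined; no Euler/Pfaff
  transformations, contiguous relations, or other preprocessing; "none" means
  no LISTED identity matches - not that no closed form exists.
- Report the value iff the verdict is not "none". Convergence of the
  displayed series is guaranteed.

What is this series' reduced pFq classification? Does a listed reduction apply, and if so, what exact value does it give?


Canonical form: C = 1/10 times 2F1 with upper {-2/7, 1}, lower {26/7}, x = 1. Verdict: Gauss's theorem (I1) matches (x = 1: the Gamma ratio telescopes since c-a-b = 3 > 0 and a = 1 in Z>0). Hence: 19/210.

Structural cue: t_0 being 1/10, the running product (C = 1/10) telescopes to a rising factorial.
Ratio: r(k) = 1 * (k-2/7) (k+1) / [(k+26/7) (k+1)] - rational in k, leading ratio 1; with t_0 = 1/10, classification follows.


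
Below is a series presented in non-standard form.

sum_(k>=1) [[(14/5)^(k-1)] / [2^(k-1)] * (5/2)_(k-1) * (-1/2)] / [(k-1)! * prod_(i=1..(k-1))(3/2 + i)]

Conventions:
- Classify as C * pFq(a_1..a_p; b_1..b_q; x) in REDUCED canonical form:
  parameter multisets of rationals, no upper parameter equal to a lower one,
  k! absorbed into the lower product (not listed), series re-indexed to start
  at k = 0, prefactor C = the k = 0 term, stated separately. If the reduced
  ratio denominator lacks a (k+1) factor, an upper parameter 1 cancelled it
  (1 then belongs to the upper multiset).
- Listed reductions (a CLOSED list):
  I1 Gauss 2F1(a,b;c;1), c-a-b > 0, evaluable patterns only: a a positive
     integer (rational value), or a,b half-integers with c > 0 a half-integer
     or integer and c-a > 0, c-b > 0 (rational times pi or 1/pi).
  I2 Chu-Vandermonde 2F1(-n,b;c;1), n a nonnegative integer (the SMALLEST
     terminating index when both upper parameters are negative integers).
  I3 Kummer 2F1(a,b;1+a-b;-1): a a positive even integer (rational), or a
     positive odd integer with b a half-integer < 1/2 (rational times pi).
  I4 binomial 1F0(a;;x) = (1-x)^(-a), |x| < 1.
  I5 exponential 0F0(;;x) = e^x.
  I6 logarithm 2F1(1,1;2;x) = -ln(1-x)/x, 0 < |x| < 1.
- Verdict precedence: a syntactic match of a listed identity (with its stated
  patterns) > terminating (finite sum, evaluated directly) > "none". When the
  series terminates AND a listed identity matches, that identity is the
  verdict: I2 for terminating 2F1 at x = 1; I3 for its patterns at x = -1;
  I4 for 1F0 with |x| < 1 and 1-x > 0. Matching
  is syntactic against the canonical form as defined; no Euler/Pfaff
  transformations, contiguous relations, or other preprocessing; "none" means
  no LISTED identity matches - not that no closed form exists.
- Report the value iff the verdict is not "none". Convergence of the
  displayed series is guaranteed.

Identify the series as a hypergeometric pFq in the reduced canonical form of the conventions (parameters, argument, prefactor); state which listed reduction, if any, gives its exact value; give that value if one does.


This is -1/2 * 0F0(-; -; 7/5) in reduced canonical form. Verdict at x = 7/5: exponential (I5) matches (the 0F0 exponential series at x = 7/5). Exact value: (-1/2) * e^(7/5).

The tell: from the first term -1/2: the lower running product (C = -1/2) is a rising factorial.
Ratio: r(k) = (7/5) * 1 / [(k+1)] - rational in k. x = (7/5); t_0 = -1/2; negate the roots.


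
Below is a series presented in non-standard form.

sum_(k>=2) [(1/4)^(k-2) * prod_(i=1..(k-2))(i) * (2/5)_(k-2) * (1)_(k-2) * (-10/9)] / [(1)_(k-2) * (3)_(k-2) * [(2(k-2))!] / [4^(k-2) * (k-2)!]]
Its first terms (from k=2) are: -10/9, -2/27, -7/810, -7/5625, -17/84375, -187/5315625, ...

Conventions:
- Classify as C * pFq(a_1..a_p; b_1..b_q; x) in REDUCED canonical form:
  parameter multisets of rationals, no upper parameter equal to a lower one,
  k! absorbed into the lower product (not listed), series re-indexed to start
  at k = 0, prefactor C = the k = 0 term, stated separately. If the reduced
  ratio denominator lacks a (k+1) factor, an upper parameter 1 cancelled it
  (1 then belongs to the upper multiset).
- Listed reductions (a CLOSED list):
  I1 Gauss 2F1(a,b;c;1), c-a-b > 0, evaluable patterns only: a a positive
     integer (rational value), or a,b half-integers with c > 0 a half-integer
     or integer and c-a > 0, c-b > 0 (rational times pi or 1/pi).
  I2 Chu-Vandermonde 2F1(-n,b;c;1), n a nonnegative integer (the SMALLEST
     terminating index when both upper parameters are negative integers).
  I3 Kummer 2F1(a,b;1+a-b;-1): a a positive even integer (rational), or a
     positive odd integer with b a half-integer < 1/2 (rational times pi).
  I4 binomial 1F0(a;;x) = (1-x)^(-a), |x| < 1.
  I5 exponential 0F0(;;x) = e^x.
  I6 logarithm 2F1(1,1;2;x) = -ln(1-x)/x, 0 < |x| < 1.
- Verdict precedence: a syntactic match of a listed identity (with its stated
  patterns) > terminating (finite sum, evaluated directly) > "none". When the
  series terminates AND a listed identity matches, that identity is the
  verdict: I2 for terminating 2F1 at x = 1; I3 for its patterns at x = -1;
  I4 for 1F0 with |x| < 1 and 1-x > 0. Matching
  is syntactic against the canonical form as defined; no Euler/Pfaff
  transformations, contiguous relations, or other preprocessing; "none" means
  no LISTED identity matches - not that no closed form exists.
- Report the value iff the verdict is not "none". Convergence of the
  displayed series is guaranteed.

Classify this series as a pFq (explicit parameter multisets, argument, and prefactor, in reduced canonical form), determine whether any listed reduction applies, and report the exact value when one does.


At argument 1/4: a 3F2 with upper {2/5, 1, 1}, lower {1/2, 3}, scaled by C = -10/9. Verdict: none. A 3F2 with upper {2/5, 1, 1} fits none of I1-I6 at x = 1/4; the sum runs forever.

First insight: t_0 = -10/9 here, and the lower (2k)!/(4^k k!) block (C = -10/9) is (1/2)_k.
Consecutive-term ratio: r(k) = (1/4) * (k+2/5) (k+1) (k+1) / [(k+1/2) (k+3) (k+1)] - rational in k. x = (1/4); t_0 = -10/9; negate the roots.


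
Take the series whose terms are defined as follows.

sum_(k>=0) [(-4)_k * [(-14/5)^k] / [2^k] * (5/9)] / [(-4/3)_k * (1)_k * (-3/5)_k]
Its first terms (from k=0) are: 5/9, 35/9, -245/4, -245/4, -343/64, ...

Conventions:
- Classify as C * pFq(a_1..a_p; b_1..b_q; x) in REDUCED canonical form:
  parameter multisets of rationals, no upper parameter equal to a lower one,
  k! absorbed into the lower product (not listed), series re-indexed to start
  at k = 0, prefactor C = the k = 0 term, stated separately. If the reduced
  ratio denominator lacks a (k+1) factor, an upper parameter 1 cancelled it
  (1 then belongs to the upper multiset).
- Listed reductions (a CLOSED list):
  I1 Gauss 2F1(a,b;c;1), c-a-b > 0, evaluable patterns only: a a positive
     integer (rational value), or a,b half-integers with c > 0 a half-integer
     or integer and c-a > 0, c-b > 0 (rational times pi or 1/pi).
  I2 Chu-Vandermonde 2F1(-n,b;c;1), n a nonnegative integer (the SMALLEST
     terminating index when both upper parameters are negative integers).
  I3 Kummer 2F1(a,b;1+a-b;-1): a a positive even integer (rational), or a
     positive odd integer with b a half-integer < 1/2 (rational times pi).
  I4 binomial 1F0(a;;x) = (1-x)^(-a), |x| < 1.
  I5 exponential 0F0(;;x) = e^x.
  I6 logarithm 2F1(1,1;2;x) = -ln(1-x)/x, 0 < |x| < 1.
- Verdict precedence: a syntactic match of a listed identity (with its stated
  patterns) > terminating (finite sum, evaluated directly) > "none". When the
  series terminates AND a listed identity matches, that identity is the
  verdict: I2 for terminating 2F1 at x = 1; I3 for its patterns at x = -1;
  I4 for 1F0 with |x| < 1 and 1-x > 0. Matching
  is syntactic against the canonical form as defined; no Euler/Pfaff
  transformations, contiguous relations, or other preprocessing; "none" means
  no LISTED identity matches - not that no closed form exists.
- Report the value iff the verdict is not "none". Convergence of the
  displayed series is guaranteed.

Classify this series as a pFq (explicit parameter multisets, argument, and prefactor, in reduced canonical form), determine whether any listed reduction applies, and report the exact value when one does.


Classification (C = 5/9): 1F2 with upper {-4}, lower {-4/3, -3/5}, argument x = -7/5. Verdict: terminating. With -4 upstairs the series is a 5-term polynomial sum; evaluated term by term. Value: -71087/576.

First insight: x = (-7/5) and (1)_k (C = 5/9) is k! itself.
Step ratio: r(k) = (-7/5) * (k-4) / [(k-4/3) (k-3/5) (k+1)] - rational in k, leading ratio (-7/5); with t_0 = 5/9, classification follows.


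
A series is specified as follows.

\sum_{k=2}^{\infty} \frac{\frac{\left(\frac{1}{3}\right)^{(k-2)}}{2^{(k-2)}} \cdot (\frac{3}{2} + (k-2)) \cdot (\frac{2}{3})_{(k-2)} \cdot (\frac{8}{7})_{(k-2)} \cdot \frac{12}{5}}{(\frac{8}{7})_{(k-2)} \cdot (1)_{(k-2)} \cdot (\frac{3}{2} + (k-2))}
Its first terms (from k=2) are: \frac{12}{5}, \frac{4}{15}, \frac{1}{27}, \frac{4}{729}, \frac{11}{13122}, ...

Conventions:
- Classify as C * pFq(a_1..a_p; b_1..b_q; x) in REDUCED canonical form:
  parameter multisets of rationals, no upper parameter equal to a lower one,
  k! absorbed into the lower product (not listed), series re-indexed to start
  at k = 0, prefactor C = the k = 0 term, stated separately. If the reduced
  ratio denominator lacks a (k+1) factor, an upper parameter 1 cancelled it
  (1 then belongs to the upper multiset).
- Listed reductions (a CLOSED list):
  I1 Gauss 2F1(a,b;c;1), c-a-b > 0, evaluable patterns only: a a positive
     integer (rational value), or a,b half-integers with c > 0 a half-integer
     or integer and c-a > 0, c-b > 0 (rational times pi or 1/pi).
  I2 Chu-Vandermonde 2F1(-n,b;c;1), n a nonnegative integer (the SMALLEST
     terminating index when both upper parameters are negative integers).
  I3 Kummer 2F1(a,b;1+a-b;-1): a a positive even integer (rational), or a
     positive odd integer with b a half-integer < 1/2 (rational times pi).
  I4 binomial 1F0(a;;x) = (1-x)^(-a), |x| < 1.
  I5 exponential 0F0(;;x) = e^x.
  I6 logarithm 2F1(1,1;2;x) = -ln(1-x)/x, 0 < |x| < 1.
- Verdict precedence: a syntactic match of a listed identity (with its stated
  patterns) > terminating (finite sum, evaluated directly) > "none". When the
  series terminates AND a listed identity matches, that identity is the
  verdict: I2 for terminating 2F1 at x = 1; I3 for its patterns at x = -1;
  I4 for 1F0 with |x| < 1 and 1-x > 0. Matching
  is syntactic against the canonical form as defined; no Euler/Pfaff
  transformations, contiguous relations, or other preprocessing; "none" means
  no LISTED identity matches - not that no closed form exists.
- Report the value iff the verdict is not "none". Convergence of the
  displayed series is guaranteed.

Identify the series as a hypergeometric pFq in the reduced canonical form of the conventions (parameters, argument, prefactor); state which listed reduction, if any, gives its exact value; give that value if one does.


x = \frac{1}{6} here; the reduced form reads 1F0, upper {\frac{2}{3}}, lower {-}, C = \frac{12}{5}. Verdict at x = \frac{1}{6}: the binomial series (I4) matches (the 1F0 binomial series: exponent -2/3, x = \frac{1}{6}). Hence: \frac{12}{5} \cdot \left(\frac{5}{6}\right)^{-\frac{2}{3}}.

Structural cue: x = \frac{1}{6} and the parameter 8/7 appears in both the upper and lower lists and cancels (alongside the other common factor).
Step ratio: r(k) = \frac{1}{6} * (k+\frac{2}{3}) / [(k+1)] - rational; roots negated = parameters, x = \frac{1}{6}, C = \frac{12}{5}.


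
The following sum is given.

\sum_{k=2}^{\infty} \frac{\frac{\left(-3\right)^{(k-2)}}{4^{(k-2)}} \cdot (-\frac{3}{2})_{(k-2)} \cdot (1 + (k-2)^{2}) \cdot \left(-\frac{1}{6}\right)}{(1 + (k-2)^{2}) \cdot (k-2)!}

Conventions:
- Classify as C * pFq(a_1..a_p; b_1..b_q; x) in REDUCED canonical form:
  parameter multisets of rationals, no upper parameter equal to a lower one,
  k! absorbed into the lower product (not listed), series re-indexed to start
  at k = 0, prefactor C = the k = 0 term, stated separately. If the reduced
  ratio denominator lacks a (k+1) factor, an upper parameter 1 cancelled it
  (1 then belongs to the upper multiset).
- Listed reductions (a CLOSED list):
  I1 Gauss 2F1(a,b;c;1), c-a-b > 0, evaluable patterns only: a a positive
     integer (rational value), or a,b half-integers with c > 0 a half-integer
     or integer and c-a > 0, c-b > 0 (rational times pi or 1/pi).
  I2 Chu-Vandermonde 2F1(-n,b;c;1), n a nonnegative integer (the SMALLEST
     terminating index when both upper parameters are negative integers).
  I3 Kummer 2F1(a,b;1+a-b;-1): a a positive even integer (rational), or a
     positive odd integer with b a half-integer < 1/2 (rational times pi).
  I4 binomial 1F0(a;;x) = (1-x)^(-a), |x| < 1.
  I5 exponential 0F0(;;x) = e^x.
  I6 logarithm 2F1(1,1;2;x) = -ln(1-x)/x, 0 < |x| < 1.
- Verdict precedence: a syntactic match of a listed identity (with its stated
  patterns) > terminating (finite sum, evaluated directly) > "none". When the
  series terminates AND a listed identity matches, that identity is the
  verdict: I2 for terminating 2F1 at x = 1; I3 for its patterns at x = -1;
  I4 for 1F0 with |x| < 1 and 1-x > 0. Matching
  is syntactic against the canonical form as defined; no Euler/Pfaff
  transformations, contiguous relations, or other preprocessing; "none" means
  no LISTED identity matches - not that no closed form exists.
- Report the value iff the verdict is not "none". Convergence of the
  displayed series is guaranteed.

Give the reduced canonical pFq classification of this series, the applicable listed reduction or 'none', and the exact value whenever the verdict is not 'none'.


Structural cue: from the first term -\frac{1}{6}: the two geometric factors (C = -1/6, x = -3/4) combine into one argument.
Consecutive-term ratio: r(k) = -\frac{3}{4} * (k-\frac{3}{2}) / [(k+1)] - rational in k, leading ratio -\frac{3}{4}; with t_0 = -\frac{1}{6}, classification follows.

This is -\frac{1}{6} * 1F0(-\frac{3}{2}; -; -\frac{3}{4}) in reduced canonical form. Verdict: the binomial series (I4) applies (the 1F0 binomial series: exponent 3/2, x = -\frac{3}{4}). Hence: \left(-\frac{1}{6}\right) \cdot \left(\frac{7}{4}\right)^{\frac{3}{2}}.


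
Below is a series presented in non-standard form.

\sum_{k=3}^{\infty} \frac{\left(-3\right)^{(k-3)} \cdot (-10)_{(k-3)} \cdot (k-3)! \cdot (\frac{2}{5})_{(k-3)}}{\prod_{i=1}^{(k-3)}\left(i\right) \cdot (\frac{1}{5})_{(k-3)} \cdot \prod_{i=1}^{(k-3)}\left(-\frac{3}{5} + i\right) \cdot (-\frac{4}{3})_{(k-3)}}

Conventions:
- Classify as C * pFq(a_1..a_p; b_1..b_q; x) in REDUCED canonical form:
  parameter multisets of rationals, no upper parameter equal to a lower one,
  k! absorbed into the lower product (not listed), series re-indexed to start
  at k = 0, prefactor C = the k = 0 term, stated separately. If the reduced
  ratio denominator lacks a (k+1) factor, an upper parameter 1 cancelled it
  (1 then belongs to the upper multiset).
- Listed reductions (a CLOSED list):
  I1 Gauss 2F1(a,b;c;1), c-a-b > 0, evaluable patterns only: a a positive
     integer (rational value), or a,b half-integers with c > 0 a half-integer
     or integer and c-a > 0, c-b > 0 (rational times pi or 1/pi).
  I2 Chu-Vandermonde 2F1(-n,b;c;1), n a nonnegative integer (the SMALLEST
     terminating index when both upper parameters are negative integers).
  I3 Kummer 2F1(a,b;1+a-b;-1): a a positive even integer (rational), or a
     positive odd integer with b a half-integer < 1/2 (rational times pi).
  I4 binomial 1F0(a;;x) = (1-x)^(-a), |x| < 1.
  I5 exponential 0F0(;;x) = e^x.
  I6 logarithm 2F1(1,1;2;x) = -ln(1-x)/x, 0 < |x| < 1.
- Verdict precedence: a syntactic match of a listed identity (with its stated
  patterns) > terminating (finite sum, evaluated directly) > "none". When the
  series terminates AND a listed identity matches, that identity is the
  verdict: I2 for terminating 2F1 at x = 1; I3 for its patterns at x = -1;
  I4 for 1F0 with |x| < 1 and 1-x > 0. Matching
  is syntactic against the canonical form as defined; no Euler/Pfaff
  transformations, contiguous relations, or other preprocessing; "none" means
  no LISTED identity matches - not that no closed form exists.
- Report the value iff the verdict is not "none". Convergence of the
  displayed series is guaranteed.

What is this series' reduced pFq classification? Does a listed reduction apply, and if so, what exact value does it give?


Prefactor 1, argument -3: 2F2 with upper {-10, 1} over lower {-\frac{4}{3}, \frac{1}{5}}. Verdict: terminating at k = 10: the factor (-10)_k kills every later term; summing the 11 survivors is exact. Value: \frac{302299421542300377967}{128877428872192}.

Key observation: x = -3 and the parameter 2/5 appears in both the upper and lower lists and cancels.
Adjacent-term ratio: r(k) = -3 * (k-10) (k+1) / [(k-\frac{4}{3}) (k+\frac{1}{5}) (k+1)] - poly over poly, x = -3 from leading terms; C = 1 at k = 0.


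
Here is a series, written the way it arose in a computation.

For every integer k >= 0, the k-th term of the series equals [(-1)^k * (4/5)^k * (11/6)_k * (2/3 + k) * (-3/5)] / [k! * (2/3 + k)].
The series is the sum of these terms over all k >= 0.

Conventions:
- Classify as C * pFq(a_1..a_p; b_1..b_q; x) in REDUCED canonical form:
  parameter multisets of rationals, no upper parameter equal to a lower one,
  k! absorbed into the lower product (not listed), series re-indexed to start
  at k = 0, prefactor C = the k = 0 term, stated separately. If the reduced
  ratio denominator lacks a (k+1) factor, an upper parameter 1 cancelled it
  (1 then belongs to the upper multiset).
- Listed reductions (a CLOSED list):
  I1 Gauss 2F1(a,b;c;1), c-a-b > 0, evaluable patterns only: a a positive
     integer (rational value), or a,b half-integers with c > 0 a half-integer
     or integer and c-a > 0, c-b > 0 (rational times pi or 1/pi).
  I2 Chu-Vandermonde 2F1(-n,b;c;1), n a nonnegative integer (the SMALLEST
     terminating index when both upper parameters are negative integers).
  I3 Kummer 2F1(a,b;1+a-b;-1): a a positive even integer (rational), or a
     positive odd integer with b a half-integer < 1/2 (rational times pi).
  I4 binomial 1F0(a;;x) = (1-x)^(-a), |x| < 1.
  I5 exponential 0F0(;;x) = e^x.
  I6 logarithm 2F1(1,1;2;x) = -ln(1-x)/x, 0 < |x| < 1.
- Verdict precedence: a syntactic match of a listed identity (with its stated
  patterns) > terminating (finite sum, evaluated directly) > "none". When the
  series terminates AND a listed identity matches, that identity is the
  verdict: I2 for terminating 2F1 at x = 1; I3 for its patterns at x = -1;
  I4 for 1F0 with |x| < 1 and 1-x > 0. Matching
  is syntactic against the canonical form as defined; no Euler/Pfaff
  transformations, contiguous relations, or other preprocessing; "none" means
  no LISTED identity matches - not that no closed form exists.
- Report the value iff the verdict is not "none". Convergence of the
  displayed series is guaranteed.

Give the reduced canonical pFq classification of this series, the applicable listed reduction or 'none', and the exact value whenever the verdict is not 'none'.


With C = -3/5: the canonical form is 1F0(11/6; -; -4/5). Verdict (x = -4/5): the binomial series (I4) applies (the 1F0 binomial series: exponent -11/6, x = -4/5). Exact value: (-3/5) * (9/5)^(-11/6).

Key step: t_0 being -3/5, the (-1)^k factor (C = -3/5) folds into the argument's sign.
Term ratio: r(k) = (-4/5) * (k+11/6) / [(k+1)] - rational in k, leading ratio (-4/5); with t_0 = -3/5, classification follows.


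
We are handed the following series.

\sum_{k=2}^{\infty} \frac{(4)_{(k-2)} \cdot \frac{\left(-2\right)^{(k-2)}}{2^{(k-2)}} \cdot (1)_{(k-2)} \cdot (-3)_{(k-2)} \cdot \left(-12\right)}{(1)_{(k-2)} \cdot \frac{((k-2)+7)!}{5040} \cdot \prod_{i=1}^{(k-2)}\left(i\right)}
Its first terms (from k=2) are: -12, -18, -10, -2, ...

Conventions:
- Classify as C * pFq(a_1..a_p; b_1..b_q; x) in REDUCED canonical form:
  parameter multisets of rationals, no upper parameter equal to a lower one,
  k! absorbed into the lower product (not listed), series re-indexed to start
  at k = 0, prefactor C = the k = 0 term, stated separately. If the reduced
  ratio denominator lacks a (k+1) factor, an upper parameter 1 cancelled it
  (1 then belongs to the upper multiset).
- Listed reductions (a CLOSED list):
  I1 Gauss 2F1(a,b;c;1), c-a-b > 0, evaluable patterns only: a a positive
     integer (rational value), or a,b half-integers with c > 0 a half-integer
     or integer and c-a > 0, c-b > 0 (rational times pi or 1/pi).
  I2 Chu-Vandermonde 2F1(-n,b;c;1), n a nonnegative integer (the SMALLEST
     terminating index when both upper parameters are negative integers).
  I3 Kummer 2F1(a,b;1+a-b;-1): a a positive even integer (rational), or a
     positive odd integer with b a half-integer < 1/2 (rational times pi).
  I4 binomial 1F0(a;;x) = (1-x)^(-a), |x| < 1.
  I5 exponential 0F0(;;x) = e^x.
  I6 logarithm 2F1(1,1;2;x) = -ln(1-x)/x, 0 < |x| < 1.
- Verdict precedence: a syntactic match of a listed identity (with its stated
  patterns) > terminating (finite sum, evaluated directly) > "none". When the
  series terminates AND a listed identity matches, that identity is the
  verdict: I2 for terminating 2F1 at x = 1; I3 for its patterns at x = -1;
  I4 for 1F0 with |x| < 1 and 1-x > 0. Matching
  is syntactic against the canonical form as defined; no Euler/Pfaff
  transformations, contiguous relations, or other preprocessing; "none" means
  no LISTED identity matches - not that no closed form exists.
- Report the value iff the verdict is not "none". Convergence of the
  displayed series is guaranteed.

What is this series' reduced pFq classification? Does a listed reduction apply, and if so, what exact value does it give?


With C = -12: the canonical form is 2F1(-3, 4; 8; -1). Verdict: Kummer (I3) fires (x = -1; c = 8 equals 1+a-b for upper {-3, 4}: listed pattern). Exact value: -42.

Key step: t_0 being -12, the denominator's factorial ratio (C = -12, x = -1) is a lower Pochhammer.
Ratio: r(k) = -1 * (k-3) (k+4) / [(k+8) (k+1)] - poly over poly, x = -1 from leading terms; C = -12 at k = 0.


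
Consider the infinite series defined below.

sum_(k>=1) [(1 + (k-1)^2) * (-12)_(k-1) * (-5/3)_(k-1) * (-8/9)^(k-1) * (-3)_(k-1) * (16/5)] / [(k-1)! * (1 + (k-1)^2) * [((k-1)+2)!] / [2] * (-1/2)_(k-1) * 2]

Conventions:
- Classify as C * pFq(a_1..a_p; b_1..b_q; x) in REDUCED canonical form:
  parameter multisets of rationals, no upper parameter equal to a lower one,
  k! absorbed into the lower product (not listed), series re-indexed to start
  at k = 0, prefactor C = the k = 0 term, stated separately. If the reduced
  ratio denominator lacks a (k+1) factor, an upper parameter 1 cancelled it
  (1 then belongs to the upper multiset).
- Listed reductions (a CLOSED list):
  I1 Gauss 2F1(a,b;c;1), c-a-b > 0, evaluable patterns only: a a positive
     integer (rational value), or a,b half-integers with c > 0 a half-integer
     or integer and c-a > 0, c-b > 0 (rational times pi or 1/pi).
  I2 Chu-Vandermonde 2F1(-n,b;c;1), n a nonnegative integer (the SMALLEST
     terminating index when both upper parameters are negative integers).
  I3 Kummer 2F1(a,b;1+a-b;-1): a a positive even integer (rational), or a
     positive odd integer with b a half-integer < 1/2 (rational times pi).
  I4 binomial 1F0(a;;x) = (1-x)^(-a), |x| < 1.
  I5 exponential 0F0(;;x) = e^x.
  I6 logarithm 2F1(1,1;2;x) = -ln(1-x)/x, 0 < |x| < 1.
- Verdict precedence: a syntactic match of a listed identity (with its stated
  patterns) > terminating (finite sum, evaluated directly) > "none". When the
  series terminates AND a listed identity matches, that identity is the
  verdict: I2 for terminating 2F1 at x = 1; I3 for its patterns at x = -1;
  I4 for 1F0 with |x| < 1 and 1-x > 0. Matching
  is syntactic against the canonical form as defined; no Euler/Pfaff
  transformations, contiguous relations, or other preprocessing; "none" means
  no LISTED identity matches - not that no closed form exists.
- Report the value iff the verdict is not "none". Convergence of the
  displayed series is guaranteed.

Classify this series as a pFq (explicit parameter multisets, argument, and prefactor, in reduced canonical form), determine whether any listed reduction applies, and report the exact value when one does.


This is 8/5 * 3F2(-12, -3, -5/3; -1/2, 3; -8/9) in reduced canonical form. Verdict: terminating. With -3 upstairs the series is a 4-term polynomial sum; evaluated term by term. Sum: -63857848/295245.

Key step: from the first term 8/5: the constant factors (C = 8/5) combine into one prefactor.
Step ratio: r(k) = (-8/9) * (k-12) (k-3) (k-5/3) / [(k-1/2) (k+3) (k+1)] - rational in k, leading ratio (-8/9); with t_0 = 8/5, classification follows.


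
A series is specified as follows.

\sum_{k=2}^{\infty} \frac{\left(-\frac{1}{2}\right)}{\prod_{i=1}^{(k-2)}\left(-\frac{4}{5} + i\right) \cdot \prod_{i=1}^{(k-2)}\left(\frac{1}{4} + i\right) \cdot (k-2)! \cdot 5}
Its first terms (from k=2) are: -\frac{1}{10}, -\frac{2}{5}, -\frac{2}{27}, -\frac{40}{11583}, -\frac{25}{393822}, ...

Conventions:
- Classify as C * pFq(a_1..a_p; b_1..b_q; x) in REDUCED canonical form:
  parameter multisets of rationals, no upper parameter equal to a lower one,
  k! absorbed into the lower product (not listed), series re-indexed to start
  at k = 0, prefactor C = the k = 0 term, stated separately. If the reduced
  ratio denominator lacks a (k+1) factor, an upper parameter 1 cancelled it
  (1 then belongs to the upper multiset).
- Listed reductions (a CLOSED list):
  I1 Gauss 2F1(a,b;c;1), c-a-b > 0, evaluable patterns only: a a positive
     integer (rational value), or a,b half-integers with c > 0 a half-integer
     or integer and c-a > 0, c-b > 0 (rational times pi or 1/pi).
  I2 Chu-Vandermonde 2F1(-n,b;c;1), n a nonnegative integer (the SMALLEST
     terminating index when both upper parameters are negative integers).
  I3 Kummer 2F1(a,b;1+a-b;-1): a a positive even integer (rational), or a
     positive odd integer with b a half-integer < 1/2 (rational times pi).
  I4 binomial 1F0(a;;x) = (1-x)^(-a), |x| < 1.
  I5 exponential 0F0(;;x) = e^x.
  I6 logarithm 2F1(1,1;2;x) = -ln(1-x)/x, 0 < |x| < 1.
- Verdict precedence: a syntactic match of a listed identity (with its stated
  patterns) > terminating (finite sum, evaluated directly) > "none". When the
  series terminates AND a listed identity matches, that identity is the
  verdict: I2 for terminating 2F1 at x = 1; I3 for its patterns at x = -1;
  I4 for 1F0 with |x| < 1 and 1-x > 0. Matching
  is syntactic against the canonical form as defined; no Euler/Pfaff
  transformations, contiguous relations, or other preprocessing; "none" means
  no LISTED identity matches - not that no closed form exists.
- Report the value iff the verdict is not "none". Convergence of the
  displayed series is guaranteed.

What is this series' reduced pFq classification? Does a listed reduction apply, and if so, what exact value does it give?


Canonical form: C = -\frac{1}{10} times 0F2 with upper {-}, lower {\frac{1}{5}, \frac{5}{4}}, x = 1. Verdict: none. A 0F2 with upper {-} fits none of I1-I6 at x = 1; the sum runs forever.

The tell: t_0 = -\frac{1}{10} here, and the lower running product (C = -1/10, x = 1) is a rising factorial.
Consecutive-term ratio: r(k) = 1 * 1 / [(k+\frac{1}{5}) (k+\frac{5}{4}) (k+1)] - poly over poly, x = 1 from leading terms; C = -\frac{1}{10} at k = 0.


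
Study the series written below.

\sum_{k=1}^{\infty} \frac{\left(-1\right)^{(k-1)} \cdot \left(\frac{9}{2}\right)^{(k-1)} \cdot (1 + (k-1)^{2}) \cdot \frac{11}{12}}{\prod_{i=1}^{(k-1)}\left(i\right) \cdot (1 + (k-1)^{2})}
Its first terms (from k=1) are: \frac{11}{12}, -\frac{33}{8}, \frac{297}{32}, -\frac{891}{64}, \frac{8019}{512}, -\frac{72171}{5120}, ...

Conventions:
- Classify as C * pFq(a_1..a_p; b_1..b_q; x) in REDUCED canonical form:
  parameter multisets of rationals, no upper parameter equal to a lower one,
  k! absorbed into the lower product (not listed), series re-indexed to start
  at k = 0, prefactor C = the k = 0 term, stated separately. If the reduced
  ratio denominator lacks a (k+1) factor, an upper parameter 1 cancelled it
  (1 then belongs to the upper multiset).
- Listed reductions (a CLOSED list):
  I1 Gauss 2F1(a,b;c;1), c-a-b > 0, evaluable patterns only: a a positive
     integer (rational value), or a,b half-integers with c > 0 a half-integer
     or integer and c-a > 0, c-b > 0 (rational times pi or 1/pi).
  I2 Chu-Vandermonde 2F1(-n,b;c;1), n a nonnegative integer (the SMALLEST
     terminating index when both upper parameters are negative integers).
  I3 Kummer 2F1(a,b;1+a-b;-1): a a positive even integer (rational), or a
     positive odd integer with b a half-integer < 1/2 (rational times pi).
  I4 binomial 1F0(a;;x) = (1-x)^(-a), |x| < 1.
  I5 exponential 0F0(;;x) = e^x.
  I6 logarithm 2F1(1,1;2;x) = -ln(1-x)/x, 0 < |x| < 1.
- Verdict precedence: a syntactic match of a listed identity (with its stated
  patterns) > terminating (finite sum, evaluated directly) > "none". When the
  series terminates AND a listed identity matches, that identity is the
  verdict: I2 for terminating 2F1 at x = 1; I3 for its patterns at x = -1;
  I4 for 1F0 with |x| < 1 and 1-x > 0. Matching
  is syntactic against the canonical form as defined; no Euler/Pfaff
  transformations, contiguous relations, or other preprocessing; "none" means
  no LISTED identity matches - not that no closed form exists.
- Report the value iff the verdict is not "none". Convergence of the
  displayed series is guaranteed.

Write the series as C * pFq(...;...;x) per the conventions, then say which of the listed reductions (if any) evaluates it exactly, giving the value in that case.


Key observation: with t_0 = \frac{11}{12}, the (-1)^k factor (C = 11/12, x = -9/2) folds into the argument's sign.
Ratio: r(k) = -\frac{9}{2} * 1 / [(k+1)] - rational; roots negated = parameters, x = -\frac{9}{2}, C = \frac{11}{12}.

Reduced: x = -\frac{9}{2}, 0F0, upper = {-}, lower = {-}, C = \frac{11}{12}. Verdict: the I5 exponential reduction applies (the 0F0 exponential series at x = -\frac{9}{2}). Value: \frac{11}{12} \cdot e^{-\frac{9}{2}}.


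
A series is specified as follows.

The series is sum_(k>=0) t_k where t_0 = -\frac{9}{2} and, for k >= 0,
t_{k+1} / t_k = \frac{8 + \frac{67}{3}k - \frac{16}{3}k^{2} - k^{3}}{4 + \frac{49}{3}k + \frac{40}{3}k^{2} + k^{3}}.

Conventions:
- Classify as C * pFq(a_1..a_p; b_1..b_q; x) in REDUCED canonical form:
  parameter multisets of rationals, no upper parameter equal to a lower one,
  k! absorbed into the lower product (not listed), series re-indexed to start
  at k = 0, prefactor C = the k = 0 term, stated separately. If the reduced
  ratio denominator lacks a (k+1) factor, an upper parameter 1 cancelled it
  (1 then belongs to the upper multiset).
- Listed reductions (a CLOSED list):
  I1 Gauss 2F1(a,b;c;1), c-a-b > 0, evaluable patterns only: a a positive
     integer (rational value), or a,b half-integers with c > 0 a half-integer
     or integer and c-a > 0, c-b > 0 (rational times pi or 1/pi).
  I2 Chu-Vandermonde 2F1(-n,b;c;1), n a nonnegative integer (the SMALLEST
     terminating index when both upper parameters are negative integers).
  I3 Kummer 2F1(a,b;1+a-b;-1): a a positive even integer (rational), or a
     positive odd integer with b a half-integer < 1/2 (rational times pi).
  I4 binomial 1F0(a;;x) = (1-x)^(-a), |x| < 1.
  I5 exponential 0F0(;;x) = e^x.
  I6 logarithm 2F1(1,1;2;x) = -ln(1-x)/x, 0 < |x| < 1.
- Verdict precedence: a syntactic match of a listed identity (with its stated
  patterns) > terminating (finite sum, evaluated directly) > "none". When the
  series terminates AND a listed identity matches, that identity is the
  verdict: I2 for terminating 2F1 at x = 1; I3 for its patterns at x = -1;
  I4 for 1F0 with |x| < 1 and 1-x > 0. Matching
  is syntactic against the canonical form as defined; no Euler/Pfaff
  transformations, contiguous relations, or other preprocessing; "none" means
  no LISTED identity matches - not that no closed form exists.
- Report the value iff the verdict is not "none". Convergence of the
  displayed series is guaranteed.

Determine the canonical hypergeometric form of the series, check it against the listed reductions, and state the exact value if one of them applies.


Classification (C = -\frac{9}{2}): 2F1 with upper {-3, 8}, lower {12}, argument x = -1. Verdict at x = -1: the Kummer evaluation I3 matches (x = -1; c = 12 equals 1+a-b for upper {-3, 8}: listed pattern). Exact value: -\frac{297}{14}.

Structural cue: with t_0 = -\frac{9}{2}, the parameter 1/3 appears in both the upper and lower lists and cancels.
Consecutive-term ratio: r(k) = -1 * (k-3) (k+8) / [(k+12) (k+1)] - poly over poly, x = -1 from leading terms; C = -\frac{9}{2} at k = 0.


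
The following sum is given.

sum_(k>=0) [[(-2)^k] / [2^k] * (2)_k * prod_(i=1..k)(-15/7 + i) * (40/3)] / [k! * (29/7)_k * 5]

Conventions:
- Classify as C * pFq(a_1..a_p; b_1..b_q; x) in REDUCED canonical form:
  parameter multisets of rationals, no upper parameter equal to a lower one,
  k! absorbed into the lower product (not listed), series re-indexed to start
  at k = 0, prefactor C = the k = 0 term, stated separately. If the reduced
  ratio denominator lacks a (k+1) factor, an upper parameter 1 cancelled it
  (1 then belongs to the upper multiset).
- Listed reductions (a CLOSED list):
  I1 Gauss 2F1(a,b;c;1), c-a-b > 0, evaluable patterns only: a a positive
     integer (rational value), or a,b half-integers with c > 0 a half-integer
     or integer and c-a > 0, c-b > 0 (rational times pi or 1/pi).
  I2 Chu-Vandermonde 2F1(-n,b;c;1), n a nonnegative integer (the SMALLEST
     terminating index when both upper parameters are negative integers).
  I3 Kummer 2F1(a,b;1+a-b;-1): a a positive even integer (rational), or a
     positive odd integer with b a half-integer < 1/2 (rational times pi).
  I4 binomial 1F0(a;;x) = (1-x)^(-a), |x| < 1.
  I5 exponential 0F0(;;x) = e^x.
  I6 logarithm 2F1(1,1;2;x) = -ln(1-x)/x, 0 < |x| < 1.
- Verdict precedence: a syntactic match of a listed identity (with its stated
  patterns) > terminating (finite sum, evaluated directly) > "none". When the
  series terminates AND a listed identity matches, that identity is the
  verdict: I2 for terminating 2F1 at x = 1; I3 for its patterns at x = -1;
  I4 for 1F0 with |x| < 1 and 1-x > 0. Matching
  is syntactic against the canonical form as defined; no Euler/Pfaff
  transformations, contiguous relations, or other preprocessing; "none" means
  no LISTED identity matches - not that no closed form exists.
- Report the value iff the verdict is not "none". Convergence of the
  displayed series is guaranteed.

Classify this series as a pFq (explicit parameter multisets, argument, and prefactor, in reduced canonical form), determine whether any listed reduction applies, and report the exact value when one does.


With C = 8/3: the canonical form is 2F1(-8/7, 2; 29/7; -1). Verdict (x = -1): Kummer's theorem (I3) applies (x = -1; c = 29/7 equals 1+a-b for upper {-8/7, 2}: listed pattern). Hence: 88/21.

Key observation: x = (-1) and the running product (C = 8/3, x = -1) telescopes to a rising factorial.
Consecutive-term ratio: r(k) = (-1) * (k-8/7) (k+2) / [(k+29/7) (k+1)] - rational in k, leading ratio (-1); with t_0 = 8/3, classification follows.
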